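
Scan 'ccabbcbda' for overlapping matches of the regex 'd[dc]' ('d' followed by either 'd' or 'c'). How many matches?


Pattern: d[dc] means 'd' followed by either 'd' or 'c'.
Scanning 'ccabbcbda' position-by-position:
  Pos 0: window 'cc' -> no
  Pos 1: window 'ca' -> no
  Pos 2: window 'ab' -> no
  Pos 3: window 'bb' -> no
  Pos 4: window 'bc' -> no
  Pos 5: window 'cb' -> no
  Pos 6: window 'bd' -> no
  Pos 7: window 'da' -> no
  Pos 8: window 'a' -> no
Total matches: 0

0


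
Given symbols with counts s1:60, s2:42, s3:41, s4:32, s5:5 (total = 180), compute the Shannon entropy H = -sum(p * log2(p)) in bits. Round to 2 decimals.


Computing entropy H = -sum(p_i * log2(p_i)):
  s1: p = 60/180 = 0.3333, -p*log2(p) = 0.5283
  s2: p = 42/180 = 0.2333, -p*log2(p) = 0.4899
  s3: p = 41/180 = 0.2278, -p*log2(p) = 0.4861
  s4: p = 32/180 = 0.1778, -p*log2(p) = 0.4430
  s5: p = 5/180 = 0.0278, -p*log2(p) = 0.1436
H = sum of terms = 2.0909
Rounded to 2 decimals: 2.09

2.09


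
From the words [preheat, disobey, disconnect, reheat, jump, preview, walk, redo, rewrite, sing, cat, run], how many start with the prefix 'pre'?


Checking each word for prefix 'pre':
  'preheat' -> YES, starts with 'pre' (count: 1)
  'disobey' -> no (count: 1)
  'disconnect' -> no (count: 1)
  'reheat' -> no (count: 1)
  'jump' -> no (count: 1)
  'preview' -> YES, starts with 'pre' (count: 2)
  'walk' -> no (count: 2)
  'redo' -> no (count: 2)
  'rewrite' -> no (count: 2)
  'sing' -> no (count: 2)
  'cat' -> no (count: 2)
  'run' -> no (count: 2)
Total with prefix 'pre': 2

2


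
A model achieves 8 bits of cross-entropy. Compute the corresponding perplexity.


Perplexity formula: PP = 2^H
H = 8
PP = 2^8
Steps: 2^1 = 2, 2^2 = 4, 2^3 = 8, 2^4 = 16, 2^5 = 32, 2^6 = 64, 2^7 = 128, 2^8 = 256
PP = 256

256


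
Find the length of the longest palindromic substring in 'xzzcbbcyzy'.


Scanning 'xzzcbbcyzy' for palindromic substrings.
Substring at positions 3-6: 'cbbc'.
Check: reverse('cbbc') = 'cbbc' -> palindrome confirmed.
Neighbouring characters ('z' / 'y') break symmetry, so it cannot extend further.
No longer palindromic substring exists; longest length = 4

4


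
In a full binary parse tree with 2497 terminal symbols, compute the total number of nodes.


Leaf nodes (terminals): 2497
Internal nodes = n - 1 = 2497 - 1 = 2496
Total = leaves + internal = 2497 + 2496 = 4993

4993


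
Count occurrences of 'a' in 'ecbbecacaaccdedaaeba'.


Scanning 'ecbbecacaaccdedaaeba' for 'a':
  Position 6: 'a' -> MATCH (count: 1)
  Position 8: 'a' -> MATCH (count: 2)
  Position 9: 'a' -> MATCH (count: 3)
  Position 15: 'a' -> MATCH (count: 4)
  Position 16: 'a' -> MATCH (count: 5)
  Position 19: 'a' -> MATCH (count: 6)
Total occurrences of 'a': 6

6


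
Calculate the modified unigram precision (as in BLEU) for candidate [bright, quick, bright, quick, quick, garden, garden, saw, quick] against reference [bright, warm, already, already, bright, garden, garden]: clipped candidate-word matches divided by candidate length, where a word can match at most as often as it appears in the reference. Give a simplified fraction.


Reference word counts: {'already': 2, 'bright': 2, 'garden': 2, 'warm': 1}
Checking each candidate word (with clipping):
  'bright' -> in reference (ref count 2, used 1/2) -> match (matches: 1)
  'quick' -> not in reference -> no match (matches: 1)
  'bright' -> in reference (ref count 2, used 2/2) -> match (matches: 2)
  'quick' -> not in reference -> no match (matches: 2)
  'quick' -> not in reference -> no match (matches: 2)
  'garden' -> in reference (ref count 2, used 1/2) -> match (matches: 3)
  'garden' -> in reference (ref count 2, used 2/2) -> match (matches: 4)
  'saw' -> not in reference -> no match (matches: 4)
  'quick' -> not in reference -> no match (matches: 4)
Clipped matches: 4, Candidate length: 9
Precision = 4/9

4/9


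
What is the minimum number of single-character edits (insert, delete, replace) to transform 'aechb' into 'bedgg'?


Building DP table for s1='aechb' (len 5) and s2='bedgg' (len 5):
       b  e  d  g  g
    0  1  2  3  4  5
  a 1  1  2  3  4  5
  e 2  2  1  2  3  4
  c 3  3  2  2  3  4
  h 4  4  3  3  3  4
  b 5  4  4  4  4  4
Edit distance = dp[5][5] = 4

4


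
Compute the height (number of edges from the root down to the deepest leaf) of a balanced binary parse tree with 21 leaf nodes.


In a balanced binary tree with n leaves the deepest leaf is ceil(log2(n)) edges below the root.
log2(21) = 4.3923
ceil(4.3923) = 5
height (edges) = 5

5


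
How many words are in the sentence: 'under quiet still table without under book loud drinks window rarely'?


Counting words by splitting on spaces:
  Word 1: 'under'
  Word 2: 'quiet'
  Word 3: 'still'
  Word 4: 'table'
  Word 5: 'without'
  Word 6: 'under'
  Word 7: 'book'
  Word 8: 'loud'
  Word 9: 'drinks'
  Word 10: 'window'
  Word 11: 'rarely'
Total words: 11

11


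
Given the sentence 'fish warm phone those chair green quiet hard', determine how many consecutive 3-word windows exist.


Word trigrams from [8] words:
  Trigram 1: (fish warm phone)
  Trigram 2: (warm phone those)
  Trigram 3: (phone those chair)
  Trigram 4: (those chair green)
  Trigram 5: (chair green quiet)
  Trigram 6: (green quiet hard)
Total word trigrams: 8 - 2 = 6

6


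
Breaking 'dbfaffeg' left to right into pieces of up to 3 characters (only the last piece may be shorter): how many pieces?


'dbfaffeg' has 8 characters.
Chunking with max size 3:
  Chunk 1: 'dbf' (positions 0-2)
  Chunk 2: 'aff' (positions 3-5)
  Chunk 3: 'eg' (positions 6-7)
Total chunks: ceil(8 / 3) = 3

3


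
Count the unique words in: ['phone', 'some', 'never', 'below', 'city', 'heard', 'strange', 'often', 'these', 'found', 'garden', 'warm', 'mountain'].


Listing all tokens and tracking unique types:
  Token 1: 'phone' -> NEW (unique so far: 1)
  Token 2: 'some' -> NEW (unique so far: 2)
  Token 3: 'never' -> NEW (unique so far: 3)
  Token 4: 'below' -> NEW (unique so far: 4)
  Token 5: 'city' -> NEW (unique so far: 5)
  Token 6: 'heard' -> NEW (unique so far: 6)
  Token 7: 'strange' -> NEW (unique so far: 7)
  Token 8: 'often' -> NEW (unique so far: 8)
  Token 9: 'these' -> NEW (unique so far: 9)
  Token 10: 'found' -> NEW (unique so far: 10)
  Token 11: 'garden' -> NEW (unique so far: 11)
  Token 12: 'warm' -> NEW (unique so far: 12)
  Token 13: 'mountain' -> NEW (unique so far: 13)
Unique types: ('below', 'city', 'found', 'garden', 'heard', 'mountain', 'never', 'often', 'phone', 'some', 'strange', 'these', 'warm')
Vocabulary size: 13

13


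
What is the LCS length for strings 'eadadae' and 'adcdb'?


DP table for LCS of 'eadadae' and 'adcdb':
       a  d  c  d  b
    0  0  0  0  0  0
  e 0  0  0  0  0  0
  a 0  1  1  1  1  1
  d 0  1  2  2  2  2
  a 0  1  2  2  2  2
  d 0  1  2  2  3  3
  a 0  1  2  2  3  3
  e 0  1  2  2  3  3
LCS: 'add'
LCS length = 3

3


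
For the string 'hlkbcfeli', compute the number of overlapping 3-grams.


String 'hlkbcfeli' has length L = 9.
Number of overlapping n-grams = L - n + 1
Substituting: 9 - 3 + 1 = 7

7


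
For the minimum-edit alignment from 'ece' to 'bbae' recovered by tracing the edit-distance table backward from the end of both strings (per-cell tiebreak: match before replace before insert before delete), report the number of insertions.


Edit distance = 3. Backtracking from cell (3, 4) with preference match > replace > insert > delete,
then listing the resulting alignment 'ece' -> 'bbae' left to right:
  Step 1: insert 'b' [insertion #1]
  Step 2: replace e->b
  Step 3: replace c->a
  Step 4: keep 'e'
Total insertions: 1

1


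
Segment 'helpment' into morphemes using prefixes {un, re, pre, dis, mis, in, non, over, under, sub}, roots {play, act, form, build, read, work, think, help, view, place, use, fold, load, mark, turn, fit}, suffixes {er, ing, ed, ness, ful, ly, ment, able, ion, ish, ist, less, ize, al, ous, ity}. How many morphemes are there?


Segmenting 'helpment' against the inventory:
  'help' -> root (morpheme 1)
  'ment' -> suffix (morpheme 2)
Total morphemes: 2

2


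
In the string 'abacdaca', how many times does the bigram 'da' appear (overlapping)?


Scanning 'abacdaca' for bigram 'da':
  Position 0: 'ab' -> no
  Position 1: 'ba' -> no
  Position 2: 'ac' -> no
  Position 3: 'cd' -> no
  Position 4: 'da' -> MATCH
  Position 5: 'ac' -> no
  Position 6: 'ca' -> no
Total matches: 1

1


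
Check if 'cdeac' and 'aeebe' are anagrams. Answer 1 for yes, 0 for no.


Sort characters of 'cdeac': 'accde'
Sort characters of 'aeebe': 'abeee'
Sorted forms differ -> they are NOT anagrams
Result: 0

0


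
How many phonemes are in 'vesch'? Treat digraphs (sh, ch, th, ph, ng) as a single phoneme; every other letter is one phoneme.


Parsing 'vesch' greedily, digraphs first:
  'v' -> consonant phoneme (phonemes so far: 1)
  'e' -> vowel phoneme (phonemes so far: 2)
  's' -> consonant phoneme (phonemes so far: 3)
  'ch' -> digraph (1 consonant phoneme) (phonemes so far: 4)
Total phonemes: 4

4


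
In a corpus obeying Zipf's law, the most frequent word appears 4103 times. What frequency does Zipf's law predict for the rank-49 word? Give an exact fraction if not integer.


Zipf's law: freq(rank) = f1 / rank
f1 = 4103, rank = 49
freq = 4103 / 49
GCD(4103, 49) = 1
Simplified: 4103/49

4103/49


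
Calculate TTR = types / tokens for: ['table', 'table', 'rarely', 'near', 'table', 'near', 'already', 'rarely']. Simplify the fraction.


Tokens: 8
Unique types: ('already', 'near', 'rarely', 'table') = 4
TTR = 4/8
Simplify: divide both by 4 -> 1/2
TTR = 1/2

1/2


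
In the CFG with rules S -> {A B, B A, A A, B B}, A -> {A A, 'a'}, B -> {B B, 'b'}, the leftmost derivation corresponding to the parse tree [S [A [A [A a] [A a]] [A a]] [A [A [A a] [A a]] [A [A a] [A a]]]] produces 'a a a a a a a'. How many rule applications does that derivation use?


Every bracketed nonterminal node [X ...] in the tree is produced by exactly one rule application.
Reading the tree off as a leftmost derivation:
  Step 1: S  =>  A A   (applied S -> A A)
  Step 2: A A  =>  A A A   (applied A -> A A)
  Step 3: A A A  =>  A A A A   (applied A -> A A)
  Step 4: A A A A  =>  a A A A   (applied A -> a)
  Step 5: a A A A  =>  a a A A   (applied A -> a)
  Step 6: a a A A  =>  a a a A   (applied A -> a)
  Step 7: a a a A  =>  a a a A A   (applied A -> A A)
  Step 8: a a a A A  =>  a a a A A A   (applied A -> A A)
  Step 9: a a a A A A  =>  a a a a A A   (applied A -> a)
  Step 10: a a a a A A  =>  a a a a a A   (applied A -> a)
  Step 11: a a a a a A  =>  a a a a a A A   (applied A -> A A)
  Step 12: a a a a a A A  =>  a a a a a a A   (applied A -> a)
  Step 13: a a a a a a A  =>  a a a a a a a   (applied A -> a)
Final yield: a a a a a a a
Total rewrite steps: 13

13


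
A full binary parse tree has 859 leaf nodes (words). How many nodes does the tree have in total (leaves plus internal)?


Leaf nodes (terminals): 859
Internal nodes = n - 1 = 859 - 1 = 858
Total = leaves + internal = 859 + 858 = 1717

1717


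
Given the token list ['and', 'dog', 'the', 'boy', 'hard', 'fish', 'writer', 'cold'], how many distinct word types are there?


Listing all tokens and tracking unique types:
  Token 1: 'and' -> NEW (unique so far: 1)
  Token 2: 'dog' -> NEW (unique so far: 2)
  Token 3: 'the' -> NEW (unique so far: 3)
  Token 4: 'boy' -> NEW (unique so far: 4)
  Token 5: 'hard' -> NEW (unique so far: 5)
  Token 6: 'fish' -> NEW (unique so far: 6)
  Token 7: 'writer' -> NEW (unique so far: 7)
  Token 8: 'cold' -> NEW (unique so far: 8)
Unique types: ('and', 'boy', 'cold', 'dog', 'fish', 'hard', 'the', 'writer')
Vocabulary size: 8

8


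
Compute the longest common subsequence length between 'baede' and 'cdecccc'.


DP table for LCS of 'baede' and 'cdecccc':
       c  d  e  c  c  c  c
    0  0  0  0  0  0  0  0
  b 0  0  0  0  0  0  0  0
  a 0  0  0  0  0  0  0  0
  e 0  0  0  1  1  1  1  1
  d 0  0  1  1  1  1  1  1
  e 0  0  1  2  2  2  2  2
LCS: 'de'
LCS length = 2

2


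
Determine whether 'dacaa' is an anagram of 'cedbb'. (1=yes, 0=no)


Sort characters of 'dacaa': 'aaacd'
Sort characters of 'cedbb': 'bbcde'
Sorted forms differ -> they are NOT anagrams
Result: 0

0


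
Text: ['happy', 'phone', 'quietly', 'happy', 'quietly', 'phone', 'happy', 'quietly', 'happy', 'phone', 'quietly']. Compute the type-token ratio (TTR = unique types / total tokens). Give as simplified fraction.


Tokens: 11
Unique types: ('happy', 'phone', 'quietly') = 3
TTR = 3/11
Already in lowest terms.

3/11


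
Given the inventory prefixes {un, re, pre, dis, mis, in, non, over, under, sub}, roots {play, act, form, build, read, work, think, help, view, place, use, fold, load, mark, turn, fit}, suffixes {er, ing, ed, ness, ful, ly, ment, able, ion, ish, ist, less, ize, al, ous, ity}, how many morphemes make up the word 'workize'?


Segmenting 'workize' against the inventory:
  'work' -> root (morpheme 1)
  'ize' -> suffix (morpheme 2)
Total morphemes: 2

2


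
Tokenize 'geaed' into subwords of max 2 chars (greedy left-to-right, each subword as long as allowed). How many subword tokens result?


'geaed' has 5 characters.
Chunking with max size 2:
  Chunk 1: 'ge' (positions 0-1)
  Chunk 2: 'ae' (positions 2-3)
  Chunk 3: 'd' (positions 4-4)
Total chunks: ceil(5 / 2) = 3

3


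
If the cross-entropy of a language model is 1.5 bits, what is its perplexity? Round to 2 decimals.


Perplexity formula: PP = 2^H
H = 1.5
PP = 2^1.5
Decompose: 2^1.5 = 2^1 * 2^0.5 = 2^1 * sqrt(2)
2^1 = 2, sqrt(2) ~ 1.4142136
PP ~ 2 * 1.4142136 = 2.8284272
Rounded to 2 decimals: 2.83

2.83


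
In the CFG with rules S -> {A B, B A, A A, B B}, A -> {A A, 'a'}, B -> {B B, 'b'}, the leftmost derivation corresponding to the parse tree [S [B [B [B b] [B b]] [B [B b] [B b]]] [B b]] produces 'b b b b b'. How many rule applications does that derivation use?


Every bracketed nonterminal node [X ...] in the tree is produced by exactly one rule application.
Reading the tree off as a leftmost derivation:
  Step 1: S  =>  B B   (applied S -> B B)
  Step 2: B B  =>  B B B   (applied B -> B B)
  Step 3: B B B  =>  B B B B   (applied B -> B B)
  Step 4: B B B B  =>  b B B B   (applied B -> b)
  Step 5: b B B B  =>  b b B B   (applied B -> b)
  Step 6: b b B B  =>  b b B B B   (applied B -> B B)
  Step 7: b b B B B  =>  b b b B B   (applied B -> b)
  Step 8: b b b B B  =>  b b b b B   (applied B -> b)
  Step 9: b b b b B  =>  b b b b b   (applied B -> b)
Final yield: b b b b b
Total rewrite steps: 9

9


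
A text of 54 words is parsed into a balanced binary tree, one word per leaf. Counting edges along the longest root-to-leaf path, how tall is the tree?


In a balanced binary tree with n leaves the deepest leaf is ceil(log2(n)) edges below the root.
log2(54) = 5.7549
ceil(5.7549) = 6
height (edges) = 6

6


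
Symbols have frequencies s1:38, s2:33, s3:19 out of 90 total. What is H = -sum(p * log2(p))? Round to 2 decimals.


Computing entropy H = -sum(p_i * log2(p_i)):
  s1: p = 38/90 = 0.4222, -p*log2(p) = 0.5252
  s2: p = 33/90 = 0.3667, -p*log2(p) = 0.5307
  s3: p = 19/90 = 0.2111, -p*log2(p) = 0.4737
H = sum of terms = 1.5296
Rounded to 2 decimals: 1.53

1.53


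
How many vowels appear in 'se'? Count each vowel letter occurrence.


Scanning each character of 'se':
  Position 1: 's' -> consonant (running count: 0)
  Position 2: 'e' -> vowel (running count: 1)
Total vowels: 1

1


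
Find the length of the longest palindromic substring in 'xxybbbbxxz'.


Scanning 'xxybbbbxxz' for palindromic substrings.
Substring at positions 3-6: 'bbbb'.
Check: reverse('bbbb') = 'bbbb' -> palindrome confirmed.
Neighbouring characters ('y' / 'x') break symmetry, so it cannot extend further.
No longer palindromic substring exists; longest length = 4

4


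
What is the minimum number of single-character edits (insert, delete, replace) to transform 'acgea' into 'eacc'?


Building DP table for s1='acgea' (len 5) and s2='eacc' (len 4):
       e  a  c  c
    0  1  2  3  4
  a 1  1  1  2  3
  c 2  2  2  1  2
  g 3  3  3  2  2
  e 4  3  4  3  3
  a 5  4  3  4  4
Edit distance = dp[5][4] = 4

4


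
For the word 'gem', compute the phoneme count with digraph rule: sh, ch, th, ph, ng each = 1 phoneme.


Parsing 'gem' greedily, digraphs first:
  'g' -> consonant phoneme (phonemes so far: 1)
  'e' -> vowel phoneme (phonemes so far: 2)
  'm' -> consonant phoneme (phonemes so far: 3)
Total phonemes: 3

3


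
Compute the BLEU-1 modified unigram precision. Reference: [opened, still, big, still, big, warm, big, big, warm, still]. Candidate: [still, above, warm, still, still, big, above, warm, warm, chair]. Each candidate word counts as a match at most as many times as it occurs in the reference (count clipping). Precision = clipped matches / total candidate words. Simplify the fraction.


Reference word counts: {'big': 4, 'opened': 1, 'still': 3, 'warm': 2}
Checking each candidate word (with clipping):
  'still' -> in reference (ref count 3, used 1/3) -> match (matches: 1)
  'above' -> not in reference -> no match (matches: 1)
  'warm' -> in reference (ref count 2, used 1/2) -> match (matches: 2)
  'still' -> in reference (ref count 3, used 2/3) -> match (matches: 3)
  'still' -> in reference (ref count 3, used 3/3) -> match (matches: 4)
  'big' -> in reference (ref count 4, used 1/4) -> match (matches: 5)
  'above' -> not in reference -> no match (matches: 5)
  'warm' -> in reference (ref count 2, used 2/2) -> match (matches: 6)
  'warm' -> ref count 2 already used up (2/2) -> clipped, no match (matches: 6)
  'chair' -> not in reference -> no match (matches: 6)
Clipped matches: 6, Candidate length: 10
Precision = 6/10 = 3/5

3/5


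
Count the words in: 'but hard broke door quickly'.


Counting words by splitting on spaces:
  Word 1: 'but'
  Word 2: 'hard'
  Word 3: 'broke'
  Word 4: 'door'
  Word 5: 'quickly'
Total words: 5

5


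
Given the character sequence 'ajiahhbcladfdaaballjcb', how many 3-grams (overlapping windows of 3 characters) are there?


String 'ajiahhbcladfdaaballjcb' has length L = 22.
Number of overlapping n-grams = L - n + 1
Substituting: 22 - 3 + 1 = 20

20


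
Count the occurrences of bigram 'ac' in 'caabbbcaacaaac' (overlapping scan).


Scanning 'caabbbcaacaaac' for bigram 'ac':
  Position 0: 'ca' -> no
  Position 1: 'aa' -> no
  Position 2: 'ab' -> no
  Position 3: 'bb' -> no
  Position 4: 'bb' -> no
  Position 5: 'bc' -> no
  Position 6: 'ca' -> no
  Position 7: 'aa' -> no
  Position 8: 'ac' -> MATCH
  Position 9: 'ca' -> no
  Position 10: 'aa' -> no
  Position 11: 'aa' -> no
  Position 12: 'ac' -> MATCH
Total matches: 2

2


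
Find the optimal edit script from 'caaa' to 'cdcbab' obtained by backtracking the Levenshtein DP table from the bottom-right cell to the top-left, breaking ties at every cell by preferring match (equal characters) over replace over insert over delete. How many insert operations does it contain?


Edit distance = 4. Backtracking from cell (4, 6) with preference match > replace > insert > delete,
then listing the resulting alignment 'caaa' -> 'cdcbab' left to right:
  Step 1: insert 'c' [insertion #1]
  Step 2: insert 'd' [insertion #2]
  Step 3: keep 'c'
  Step 4: replace a->b
  Step 5: keep 'a'
  Step 6: replace a->b
Total insertions: 2

2


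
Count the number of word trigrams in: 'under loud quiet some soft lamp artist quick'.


Word trigrams from [8] words:
  Trigram 1: (under loud quiet)
  Trigram 2: (loud quiet some)
  Trigram 3: (quiet some soft)
  Trigram 4: (some soft lamp)
  Trigram 5: (soft lamp artist)
  Trigram 6: (lamp artist quick)
Total word trigrams: 8 - 2 = 6

6


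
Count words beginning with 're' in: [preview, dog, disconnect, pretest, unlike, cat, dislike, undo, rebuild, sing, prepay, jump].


Checking each word for prefix 're':
  'preview' -> no (count: 0)
  'dog' -> no (count: 0)
  'disconnect' -> no (count: 0)
  'pretest' -> no (count: 0)
  'unlike' -> no (count: 0)
  'cat' -> no (count: 0)
  'dislike' -> no (count: 0)
  'undo' -> no (count: 0)
  'rebuild' -> YES, starts with 're' (count: 1)
  'sing' -> no (count: 1)
  'prepay' -> no (count: 1)
  'jump' -> no (count: 1)
Total with prefix 're': 1

1


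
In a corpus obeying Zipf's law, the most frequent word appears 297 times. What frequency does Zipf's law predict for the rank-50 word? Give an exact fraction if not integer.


Zipf's law: freq(rank) = f1 / rank
f1 = 297, rank = 50
freq = 297 / 50
GCD(297, 50) = 1
Simplified: 297/50

297/50


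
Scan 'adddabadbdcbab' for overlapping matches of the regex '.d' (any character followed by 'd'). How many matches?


Pattern: .d means any character followed by 'd'.
Scanning 'adddabadbdcbab' position-by-position:
  Pos 0: window 'ad' -> MATCH
  Pos 1: window 'dd' -> MATCH
  Pos 2: window 'dd' -> MATCH
  Pos 3: window 'da' -> no
  Pos 4: window 'ab' -> no
  Pos 5: window 'ba' -> no
  Pos 6: window 'ad' -> MATCH
  Pos 7: window 'db' -> no
  Pos 8: window 'bd' -> MATCH
  Pos 9: window 'dc' -> no
  Pos 10: window 'cb' -> no
  Pos 11: window 'ba' -> no
  Pos 12: window 'ab' -> no
  Pos 13: window 'b' -> no
Total matches: 5

5


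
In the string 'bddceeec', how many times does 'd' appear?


Scanning 'bddceeec' for 'd':
  Position 1: 'd' -> MATCH (count: 1)
  Position 2: 'd' -> MATCH (count: 2)
Total occurrences of 'd': 2

2


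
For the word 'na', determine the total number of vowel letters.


Scanning each character of 'na':
  Position 1: 'n' -> consonant (running count: 0)
  Position 2: 'a' -> vowel (running count: 1)
Total vowels: 1

1


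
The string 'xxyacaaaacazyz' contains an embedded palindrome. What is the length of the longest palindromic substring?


Scanning 'xxyacaaaacazyz' for palindromic substrings.
Substring at positions 3-10: 'acaaaaca'.
Check: reverse('acaaaaca') = 'acaaaaca' -> palindrome confirmed.
Neighbouring characters ('y' / 'z') break symmetry, so it cannot extend further.
No longer palindromic substring exists; longest length = 8

8


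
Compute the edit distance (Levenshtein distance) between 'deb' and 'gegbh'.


Building DP table for s1='deb' (len 3) and s2='gegbh' (len 5):
       g  e  g  b  h
    0  1  2  3  4  5
  d 1  1  2  3  4  5
  e 2  2  1  2  3  4
  b 3  3  2  2  2  3
Edit distance = dp[3][5] = 3

3


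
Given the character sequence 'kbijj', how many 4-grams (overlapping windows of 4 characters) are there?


String 'kbijj' has length L = 5.
Number of overlapping n-grams = L - n + 1
Substituting: 5 - 4 + 1 = 2

2


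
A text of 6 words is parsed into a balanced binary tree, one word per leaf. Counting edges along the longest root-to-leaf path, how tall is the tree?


In a balanced binary tree with n leaves the deepest leaf is ceil(log2(n)) edges below the root.
log2(6) = 2.5850
ceil(2.5850) = 3
height (edges) = 3

3


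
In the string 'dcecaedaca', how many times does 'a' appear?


Scanning 'dcecaedaca' for 'a':
  Position 4: 'a' -> MATCH (count: 1)
  Position 7: 'a' -> MATCH (count: 2)
  Position 9: 'a' -> MATCH (count: 3)
Total occurrences of 'a': 3

3


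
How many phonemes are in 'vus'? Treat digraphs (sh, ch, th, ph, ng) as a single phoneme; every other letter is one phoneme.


Parsing 'vus' greedily, digraphs first:
  'v' -> consonant phoneme (phonemes so far: 1)
  'u' -> vowel phoneme (phonemes so far: 2)
  's' -> consonant phoneme (phonemes so far: 3)
Total phonemes: 3

3


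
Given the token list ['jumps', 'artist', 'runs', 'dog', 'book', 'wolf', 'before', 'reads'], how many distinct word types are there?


Listing all tokens and tracking unique types:
  Token 1: 'jumps' -> NEW (unique so far: 1)
  Token 2: 'artist' -> NEW (unique so far: 2)
  Token 3: 'runs' -> NEW (unique so far: 3)
  Token 4: 'dog' -> NEW (unique so far: 4)
  Token 5: 'book' -> NEW (unique so far: 5)
  Token 6: 'wolf' -> NEW (unique so far: 6)
  Token 7: 'before' -> NEW (unique so far: 7)
  Token 8: 'reads' -> NEW (unique so far: 8)
Unique types: ('artist', 'before', 'book', 'dog', 'jumps', 'reads', 'runs', 'wolf')
Vocabulary size: 8

8


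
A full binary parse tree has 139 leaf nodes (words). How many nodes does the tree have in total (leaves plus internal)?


Leaf nodes (terminals): 139
Internal nodes = n - 1 = 139 - 1 = 138
Total = leaves + internal = 139 + 138 = 277

277


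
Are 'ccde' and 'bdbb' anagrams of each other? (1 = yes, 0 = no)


Sort characters of 'ccde': 'ccde'
Sort characters of 'bdbb': 'bbbd'
Sorted forms differ -> they are NOT anagrams
Result: 0

0


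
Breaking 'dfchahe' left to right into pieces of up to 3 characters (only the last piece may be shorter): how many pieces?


'dfchahe' has 7 characters.
Chunking with max size 3:
  Chunk 1: 'dfc' (positions 0-2)
  Chunk 2: 'hah' (positions 3-5)
  Chunk 3: 'e' (positions 6-6)
Total chunks: ceil(7 / 3) = 3

3


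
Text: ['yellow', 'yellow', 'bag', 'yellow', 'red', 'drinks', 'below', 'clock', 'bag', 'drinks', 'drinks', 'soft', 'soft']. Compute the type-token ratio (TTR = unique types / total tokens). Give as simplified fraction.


Tokens: 13
Unique types: ('bag', 'below', 'clock', 'drinks', 'red', 'soft', 'yellow') = 7
TTR = 7/13
Already in lowest terms.

7/13


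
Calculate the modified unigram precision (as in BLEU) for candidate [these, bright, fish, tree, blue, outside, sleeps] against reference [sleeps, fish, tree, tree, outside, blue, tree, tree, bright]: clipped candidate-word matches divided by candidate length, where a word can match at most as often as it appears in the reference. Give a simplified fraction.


Reference word counts: {'blue': 1, 'bright': 1, 'fish': 1, 'outside': 1, 'sleeps': 1, 'tree': 4}
Checking each candidate word (with clipping):
  'these' -> not in reference -> no match (matches: 0)
  'bright' -> in reference (ref count 1, used 1/1) -> match (matches: 1)
  'fish' -> in reference (ref count 1, used 1/1) -> match (matches: 2)
  'tree' -> in reference (ref count 4, used 1/4) -> match (matches: 3)
  'blue' -> in reference (ref count 1, used 1/1) -> match (matches: 4)
  'outside' -> in reference (ref count 1, used 1/1) -> match (matches: 5)
  'sleeps' -> in reference (ref count 1, used 1/1) -> match (matches: 6)
Clipped matches: 6, Candidate length: 7
Precision = 6/7

6/7


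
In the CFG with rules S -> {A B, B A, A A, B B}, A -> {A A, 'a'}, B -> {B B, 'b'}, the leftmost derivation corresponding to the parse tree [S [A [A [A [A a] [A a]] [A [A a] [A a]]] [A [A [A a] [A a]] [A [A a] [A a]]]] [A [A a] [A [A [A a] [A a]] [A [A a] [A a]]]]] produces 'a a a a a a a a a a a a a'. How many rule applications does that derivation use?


Every bracketed nonterminal node [X ...] in the tree is produced by exactly one rule application.
Reading the tree off as a leftmost derivation:
  Step 1: S  =>  A A   (applied S -> A A)
  Step 2: A A  =>  A A A   (applied A -> A A)
  Step 3: A A A  =>  A A A A   (applied A -> A A)
  Step 4: A A A A  =>  A A A A A   (applied A -> A A)
  Step 5: A A A A A  =>  a A A A A   (applied A -> a)
  Step 6: a A A A A  =>  a a A A A   (applied A -> a)
  Step 7: a a A A A  =>  a a A A A A   (applied A -> A A)
  Step 8: a a A A A A  =>  a a a A A A   (applied A -> a)
  Step 9: a a a A A A  =>  a a a a A A   (applied A -> a)
  Step 10: a a a a A A  =>  a a a a A A A   (applied A -> A A)
  Step 11: a a a a A A A  =>  a a a a A A A A   (applied A -> A A)
  Step 12: a a a a A A A A  =>  a a a a a A A A   (applied A -> a)
  Step 13: a a a a a A A A  =>  a a a a a a A A   (applied A -> a)
  Step 14: a a a a a a A A  =>  a a a a a a A A A   (applied A -> A A)
  Step 15: a a a a a a A A A  =>  a a a a a a a A A   (applied A -> a)
  Step 16: a a a a a a a A A  =>  a a a a a a a a A   (applied A -> a)
  Step 17: a a a a a a a a A  =>  a a a a a a a a A A   (applied A -> A A)
  Step 18: a a a a a a a a A A  =>  a a a a a a a a a A   (applied A -> a)
  Step 19: a a a a a a a a a A  =>  a a a a a a a a a A A   (applied A -> A A)
  Step 20: a a a a a a a a a A A  =>  a a a a a a a a a A A A   (applied A -> A A)
  Step 21: a a a a a a a a a A A A  =>  a a a a a a a a a a A A   (applied A -> a)
  Step 22: a a a a a a a a a a A A  =>  a a a a a a a a a a a A   (applied A -> a)
  Step 23: a a a a a a a a a a a A  =>  a a a a a a a a a a a A A   (applied A -> A A)
  Step 24: a a a a a a a a a a a A A  =>  a a a a a a a a a a a a A   (applied A -> a)
  Step 25: a a a a a a a a a a a a A  =>  a a a a a a a a a a a a a   (applied A -> a)
Final yield: a a a a a a a a a a a a a
Total rewrite steps: 25

25


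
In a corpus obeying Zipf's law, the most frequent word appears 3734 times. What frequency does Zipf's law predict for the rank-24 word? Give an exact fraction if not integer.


Zipf's law: freq(rank) = f1 / rank
f1 = 3734, rank = 24
freq = 3734 / 24
GCD(3734, 24) = 2
Simplified: 1867/12

1867/12


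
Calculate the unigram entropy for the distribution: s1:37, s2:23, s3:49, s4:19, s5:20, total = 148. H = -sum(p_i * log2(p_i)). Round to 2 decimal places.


Computing entropy H = -sum(p_i * log2(p_i)):
  s1: p = 37/148 = 0.2500, -p*log2(p) = 0.5000
  s2: p = 23/148 = 0.1554, -p*log2(p) = 0.4174
  s3: p = 49/148 = 0.3311, -p*log2(p) = 0.5280
  s4: p = 19/148 = 0.1284, -p*log2(p) = 0.3802
  s5: p = 20/148 = 0.1351, -p*log2(p) = 0.3902
H = sum of terms = 2.2158
Rounded to 2 decimals: 2.22

2.22


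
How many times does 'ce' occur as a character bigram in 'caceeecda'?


Scanning 'caceeecda' for bigram 'ce':
  Position 0: 'ca' -> no
  Position 1: 'ac' -> no
  Position 2: 'ce' -> MATCH
  Position 3: 'ee' -> no
  Position 4: 'ee' -> no
  Position 5: 'ec' -> no
  Position 6: 'cd' -> no
  Position 7: 'da' -> no
Total matches: 1

1


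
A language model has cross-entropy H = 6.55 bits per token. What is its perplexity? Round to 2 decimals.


Perplexity formula: PP = 2^H
H = 6.55
PP = 2^6.55
Decompose: 2^6.55 = 2^6 * 2^0.55
2^6 = 64, 2^0.55 ~ 1.4640857
PP ~ 64 * 1.4640857 = 93.7014848
Rounded to 2 decimals: 93.70

93.70


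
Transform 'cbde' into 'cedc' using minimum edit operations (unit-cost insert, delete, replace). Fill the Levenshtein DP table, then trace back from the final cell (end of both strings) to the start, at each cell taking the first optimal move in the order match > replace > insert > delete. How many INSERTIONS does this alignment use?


Edit distance = 2. Backtracking from cell (4, 4) with preference match > replace > insert > delete,
then listing the resulting alignment 'cbde' -> 'cedc' left to right:
  Step 1: keep 'c'
  Step 2: replace b->e
  Step 3: keep 'd'
  Step 4: replace e->c
Total insertions: 0

0


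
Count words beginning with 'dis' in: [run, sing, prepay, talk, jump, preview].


Checking each word for prefix 'dis':
  'run' -> no (count: 0)
  'sing' -> no (count: 0)
  'prepay' -> no (count: 0)
  'talk' -> no (count: 0)
  'jump' -> no (count: 0)
  'preview' -> no (count: 0)
Total with prefix 'dis': 0

0


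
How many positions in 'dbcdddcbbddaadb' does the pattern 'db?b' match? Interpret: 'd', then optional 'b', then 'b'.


Pattern: db?b means 'd', then optional 'b', then 'b'.
Scanning 'dbcdddcbbddaadb' position-by-position:
  Pos 0: window 'dbc' -> MATCH
  Pos 1: window 'bcd' -> no
  Pos 2: window 'cdd' -> no
  Pos 3: window 'ddd' -> no
  Pos 4: window 'ddc' -> no
  Pos 5: window 'dcb' -> no
  Pos 6: window 'cbb' -> no
  Pos 7: window 'bbd' -> no
  Pos 8: window 'bdd' -> no
  Pos 9: window 'dda' -> no
  Pos 10: window 'daa' -> no
  Pos 11: window 'aad' -> no
  Pos 12: window 'adb' -> no
  Pos 13: window 'db' -> MATCH
  Pos 14: window 'b' -> no
Total matches: 2

2


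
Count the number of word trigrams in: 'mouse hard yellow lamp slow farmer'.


Word trigrams from [6] words:
  Trigram 1: (mouse hard yellow)
  Trigram 2: (hard yellow lamp)
  Trigram 3: (yellow lamp slow)
  Trigram 4: (lamp slow farmer)
Total word trigrams: 6 - 2 = 4

4


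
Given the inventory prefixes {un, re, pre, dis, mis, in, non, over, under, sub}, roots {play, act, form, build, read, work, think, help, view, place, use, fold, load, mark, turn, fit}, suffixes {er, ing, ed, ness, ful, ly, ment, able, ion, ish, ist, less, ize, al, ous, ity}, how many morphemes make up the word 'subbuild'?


Segmenting 'subbuild' against the inventory:
  'sub' -> prefix (morpheme 1)
  'build' -> root (morpheme 2)
Total morphemes: 2

2


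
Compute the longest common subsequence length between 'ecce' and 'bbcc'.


DP table for LCS of 'ecce' and 'bbcc':
       b  b  c  c
    0  0  0  0  0
  e 0  0  0  0  0
  c 0  0  0  1  1
  c 0  0  0  1  2
  e 0  0  0  1  2
LCS: 'cc'
LCS length = 2

2


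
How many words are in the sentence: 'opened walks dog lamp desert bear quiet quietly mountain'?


Counting words by splitting on spaces:
  Word 1: 'opened'
  Word 2: 'walks'
  Word 3: 'dog'
  Word 4: 'lamp'
  Word 5: 'desert'
  Word 6: 'bear'
  Word 7: 'quiet'
  Word 8: 'quietly'
  Word 9: 'mountain'
Total words: 9

9


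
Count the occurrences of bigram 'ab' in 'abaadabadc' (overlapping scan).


Scanning 'abaadabadc' for bigram 'ab':
  Position 0: 'ab' -> MATCH
  Position 1: 'ba' -> no
  Position 2: 'aa' -> no
  Position 3: 'ad' -> no
  Position 4: 'da' -> no
  Position 5: 'ab' -> MATCH
  Position 6: 'ba' -> no
  Position 7: 'ad' -> no
  Position 8: 'dc' -> no
Total matches: 2

2


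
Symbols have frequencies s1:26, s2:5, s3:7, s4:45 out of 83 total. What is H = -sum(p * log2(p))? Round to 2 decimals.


Computing entropy H = -sum(p_i * log2(p_i)):
  s1: p = 26/83 = 0.3133, -p*log2(p) = 0.5246
  s2: p = 5/83 = 0.0602, -p*log2(p) = 0.2442
  s3: p = 7/83 = 0.0843, -p*log2(p) = 0.3009
  s4: p = 45/83 = 0.5422, -p*log2(p) = 0.4788
H = sum of terms = 1.5485
Rounded to 2 decimals: 1.55

1.55


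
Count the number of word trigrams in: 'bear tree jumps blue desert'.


Word trigrams from [5] words:
  Trigram 1: (bear tree jumps)
  Trigram 2: (tree jumps blue)
  Trigram 3: (jumps blue desert)
Total word trigrams: 5 - 2 = 3

3


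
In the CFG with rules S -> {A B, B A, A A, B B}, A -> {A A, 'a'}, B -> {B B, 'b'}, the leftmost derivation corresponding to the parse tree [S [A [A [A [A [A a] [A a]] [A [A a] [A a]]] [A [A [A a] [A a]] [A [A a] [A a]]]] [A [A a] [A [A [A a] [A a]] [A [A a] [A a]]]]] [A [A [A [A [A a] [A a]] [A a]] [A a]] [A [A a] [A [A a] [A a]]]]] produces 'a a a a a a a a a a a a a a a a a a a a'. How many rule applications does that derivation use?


Every bracketed nonterminal node [X ...] in the tree is produced by exactly one rule application.
Reading the tree off as a leftmost derivation:
  Step 1: S  =>  A A   (applied S -> A A)
  Step 2: A A  =>  A A A   (applied A -> A A)
  Step 3: A A A  =>  A A A A   (applied A -> A A)
  Step 4: A A A A  =>  A A A A A   (applied A -> A A)
  Step 5: A A A A A  =>  A A A A A A   (applied A -> A A)
  Step 6: A A A A A A  =>  a A A A A A   (applied A -> a)
  Step 7: a A A A A A  =>  a a A A A A   (applied A -> a)
  Step 8: a a A A A A  =>  a a A A A A A   (applied A -> A A)
  Step 9: a a A A A A A  =>  a a a A A A A   (applied A -> a)
  Step 10: a a a A A A A  =>  a a a a A A A   (applied A -> a)
  Step 11: a a a a A A A  =>  a a a a A A A A   (applied A -> A A)
  Step 12: a a a a A A A A  =>  a a a a A A A A A   (applied A -> A A)
  Step 13: a a a a A A A A A  =>  a a a a a A A A A   (applied A -> a)
  Step 14: a a a a a A A A A  =>  a a a a a a A A A   (applied A -> a)
  Step 15: a a a a a a A A A  =>  a a a a a a A A A A   (applied A -> A A)
  Step 16: a a a a a a A A A A  =>  a a a a a a a A A A   (applied A -> a)
  Step 17: a a a a a a a A A A  =>  a a a a a a a a A A   (applied A -> a)
  Step 18: a a a a a a a a A A  =>  a a a a a a a a A A A   (applied A -> A A)
  Step 19: a a a a a a a a A A A  =>  a a a a a a a a a A A   (applied A -> a)
  Step 20: a a a a a a a a a A A  =>  a a a a a a a a a A A A   (applied A -> A A)
  Step 21: a a a a a a a a a A A A  =>  a a a a a a a a a A A A A   (applied A -> A A)
  Step 22: a a a a a a a a a A A A A  =>  a a a a a a a a a a A A A   (applied A -> a)
  Step 23: a a a a a a a a a a A A A  =>  a a a a a a a a a a a A A   (applied A -> a)
  Step 24: a a a a a a a a a a a A A  =>  a a a a a a a a a a a A A A   (applied A -> A A)
  Step 25: a a a a a a a a a a a A A A  =>  a a a a a a a a a a a a A A   (applied A -> a)
  Step 26: a a a a a a a a a a a a A A  =>  a a a a a a a a a a a a a A   (applied A -> a)
  Step 27: a a a a a a a a a a a a a A  =>  a a a a a a a a a a a a a A A   (applied A -> A A)
  Step 28: a a a a a a a a a a a a a A A  =>  a a a a a a a a a a a a a A A A   (applied A -> A A)
  Step 29: a a a a a a a a a a a a a A A A  =>  a a a a a a a a a a a a a A A A A   (applied A -> A A)
  Step 30: a a a a a a a a a a a a a A A A A  =>  a a a a a a a a a a a a a A A A A A   (applied A -> A A)
  Step 31: a a a a a a a a a a a a a A A A A A  =>  a a a a a a a a a a a a a a A A A A   (applied A -> a)
  Step 32: a a a a a a a a a a a a a a A A A A  =>  a a a a a a a a a a a a a a a A A A   (applied A -> a)
  Step 33: a a a a a a a a a a a a a a a A A A  =>  a a a a a a a a a a a a a a a a A A   (applied A -> a)
  Step 34: a a a a a a a a a a a a a a a a A A  =>  a a a a a a a a a a a a a a a a a A   (applied A -> a)
  Step 35: a a a a a a a a a a a a a a a a a A  =>  a a a a a a a a a a a a a a a a a A A   (applied A -> A A)
  Step 36: a a a a a a a a a a a a a a a a a A A  =>  a a a a a a a a a a a a a a a a a a A   (applied A -> a)
  Step 37: a a a a a a a a a a a a a a a a a a A  =>  a a a a a a a a a a a a a a a a a a A A   (applied A -> A A)
  Step 38: a a a a a a a a a a a a a a a a a a A A  =>  a a a a a a a a a a a a a a a a a a a A   (applied A -> a)
  Step 39: a a a a a a a a a a a a a a a a a a a A  =>  a a a a a a a a a a a a a a a a a a a a   (applied A -> a)
Final yield: a a a a a a a a a a a a a a a a a a a a
Total rewrite steps: 39

39


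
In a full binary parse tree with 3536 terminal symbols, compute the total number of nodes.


Leaf nodes (terminals): 3536
Internal nodes = n - 1 = 3536 - 1 = 3535
Total = leaves + internal = 3536 + 3535 = 7071

7071


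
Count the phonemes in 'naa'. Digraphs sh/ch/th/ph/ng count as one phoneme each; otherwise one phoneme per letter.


Parsing 'naa' greedily, digraphs first:
  'n' -> consonant phoneme (phonemes so far: 1)
  'a' -> vowel phoneme (phonemes so far: 2)
  'a' -> vowel phoneme (phonemes so far: 3)
Total phonemes: 3

3


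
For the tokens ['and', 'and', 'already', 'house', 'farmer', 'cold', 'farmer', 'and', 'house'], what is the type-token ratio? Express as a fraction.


Tokens: 9
Unique types: ('already', 'and', 'cold', 'farmer', 'house') = 5
TTR = 5/9
Already in lowest terms.

5/9


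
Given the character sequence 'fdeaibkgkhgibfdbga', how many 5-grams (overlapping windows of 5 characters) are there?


String 'fdeaibkgkhgibfdbga' has length L = 18.
Number of overlapping n-grams = L - n + 1
Substituting: 18 - 5 + 1 = 14

14


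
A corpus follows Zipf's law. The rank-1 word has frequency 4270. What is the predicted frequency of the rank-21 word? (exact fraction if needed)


Zipf's law: freq(rank) = f1 / rank
f1 = 4270, rank = 21
freq = 4270 / 21
GCD(4270, 21) = 7
Simplified: 610/3

610/3


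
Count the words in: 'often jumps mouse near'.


Counting words by splitting on spaces:
  Word 1: 'often'
  Word 2: 'jumps'
  Word 3: 'mouse'
  Word 4: 'near'
Total words: 4

4


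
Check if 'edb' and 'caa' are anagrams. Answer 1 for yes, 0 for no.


Sort characters of 'edb': 'bde'
Sort characters of 'caa': 'aac'
Sorted forms differ -> they are NOT anagrams
Result: 0

0


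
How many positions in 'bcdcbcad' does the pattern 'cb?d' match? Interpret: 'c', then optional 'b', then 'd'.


Pattern: cb?d means 'c', then optional 'b', then 'd'.
Scanning 'bcdcbcad' position-by-position:
  Pos 0: window 'bcd' -> no
  Pos 1: window 'cdc' -> MATCH
  Pos 2: window 'dcb' -> no
  Pos 3: window 'cbc' -> no
  Pos 4: window 'bca' -> no
  Pos 5: window 'cad' -> no
  Pos 6: window 'ad' -> no
  Pos 7: window 'd' -> no
Total matches: 1

1


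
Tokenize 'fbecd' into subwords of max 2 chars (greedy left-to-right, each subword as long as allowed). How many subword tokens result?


'fbecd' has 5 characters.
Chunking with max size 2:
  Chunk 1: 'fb' (positions 0-1)
  Chunk 2: 'ec' (positions 2-3)
  Chunk 3: 'd' (positions 4-4)
Total chunks: ceil(5 / 2) = 3

3
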